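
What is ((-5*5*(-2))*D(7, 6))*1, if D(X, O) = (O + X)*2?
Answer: 1300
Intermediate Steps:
D(X, O) = 2*O + 2*X
((-5*5*(-2))*D(7, 6))*1 = ((-5*5*(-2))*(2*6 + 2*7))*1 = ((-25*(-2))*(12 + 14))*1 = (50*26)*1 = 1300*1 = 1300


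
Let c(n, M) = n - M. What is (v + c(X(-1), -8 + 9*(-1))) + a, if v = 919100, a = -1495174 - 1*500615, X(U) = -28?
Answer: -1076700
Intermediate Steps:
a = -1995789 (a = -1495174 - 500615 = -1995789)
(v + c(X(-1), -8 + 9*(-1))) + a = (919100 + (-28 - (-8 + 9*(-1)))) - 1995789 = (919100 + (-28 - (-8 - 9))) - 1995789 = (919100 + (-28 - 1*(-17))) - 1995789 = (919100 + (-28 + 17)) - 1995789 = (919100 - 11) - 1995789 = 919089 - 1995789 = -1076700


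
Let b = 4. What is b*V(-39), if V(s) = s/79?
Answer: -156/79 ≈ -1.9747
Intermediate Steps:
V(s) = s/79 (V(s) = s*(1/79) = s/79)
b*V(-39) = 4*((1/79)*(-39)) = 4*(-39/79) = -156/79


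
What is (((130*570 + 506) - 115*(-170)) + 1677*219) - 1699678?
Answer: -1238259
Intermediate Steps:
(((130*570 + 506) - 115*(-170)) + 1677*219) - 1699678 = (((74100 + 506) + 19550) + 367263) - 1699678 = ((74606 + 19550) + 367263) - 1699678 = (94156 + 367263) - 1699678 = 461419 - 1699678 = -1238259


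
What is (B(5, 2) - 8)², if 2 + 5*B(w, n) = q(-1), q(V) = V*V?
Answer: 1681/25 ≈ 67.240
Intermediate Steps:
q(V) = V²
B(w, n) = -⅕ (B(w, n) = -⅖ + (⅕)*(-1)² = -⅖ + (⅕)*1 = -⅖ + ⅕ = -⅕)
(B(5, 2) - 8)² = (-⅕ - 8)² = (-41/5)² = 1681/25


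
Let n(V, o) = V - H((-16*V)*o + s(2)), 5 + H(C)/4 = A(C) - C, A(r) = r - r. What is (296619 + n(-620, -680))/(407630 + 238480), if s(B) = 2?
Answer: -26686373/646110 ≈ -41.303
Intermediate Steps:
A(r) = 0
H(C) = -20 - 4*C (H(C) = -20 + 4*(0 - C) = -20 + 4*(-C) = -20 - 4*C)
n(V, o) = 28 + V - 64*V*o (n(V, o) = V - (-20 - 4*((-16*V)*o + 2)) = V - (-20 - 4*(-16*V*o + 2)) = V - (-20 - 4*(2 - 16*V*o)) = V - (-20 + (-8 + 64*V*o)) = V - (-28 + 64*V*o) = V + (28 - 64*V*o) = 28 + V - 64*V*o)
(296619 + n(-620, -680))/(407630 + 238480) = (296619 + (28 - 620 - 64*(-620)*(-680)))/(407630 + 238480) = (296619 + (28 - 620 - 26982400))/646110 = (296619 - 26982992)*(1/646110) = -26686373*1/646110 = -26686373/646110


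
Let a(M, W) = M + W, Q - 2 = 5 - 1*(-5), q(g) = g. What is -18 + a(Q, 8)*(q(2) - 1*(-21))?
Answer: 442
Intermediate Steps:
Q = 12 (Q = 2 + (5 - 1*(-5)) = 2 + (5 + 5) = 2 + 10 = 12)
-18 + a(Q, 8)*(q(2) - 1*(-21)) = -18 + (12 + 8)*(2 - 1*(-21)) = -18 + 20*(2 + 21) = -18 + 20*23 = -18 + 460 = 442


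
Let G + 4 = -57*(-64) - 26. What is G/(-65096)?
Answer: -1809/32548 ≈ -0.055579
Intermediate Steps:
G = 3618 (G = -4 + (-57*(-64) - 26) = -4 + (3648 - 26) = -4 + 3622 = 3618)
G/(-65096) = 3618/(-65096) = 3618*(-1/65096) = -1809/32548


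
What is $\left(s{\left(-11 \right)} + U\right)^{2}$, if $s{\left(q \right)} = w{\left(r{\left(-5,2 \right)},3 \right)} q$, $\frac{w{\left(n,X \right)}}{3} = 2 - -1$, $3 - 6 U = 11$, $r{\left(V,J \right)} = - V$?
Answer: $\frac{90601}{9} \approx 10067.0$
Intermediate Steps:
$U = - \frac{4}{3}$ ($U = \frac{1}{2} - \frac{11}{6} = - \frac{4}{3} \approx -1.3333$)
$w{\left(n,X \right)} = 9$ ($w{\left(n,X \right)} = 3 \left(2 - -1\right) = 3 \left(2 + 1\right) = 3 \cdot 3 = 9$)
$s{\left(q \right)} = 9 q$
$\left(s{\left(-11 \right)} + U\right)^{2} = \left(9 \left(-11\right) - \frac{4}{3}\right)^{2} = \left(-99 - \frac{4}{3}\right)^{2} = \left(- \frac{301}{3}\right)^{2} = \frac{90601}{9}$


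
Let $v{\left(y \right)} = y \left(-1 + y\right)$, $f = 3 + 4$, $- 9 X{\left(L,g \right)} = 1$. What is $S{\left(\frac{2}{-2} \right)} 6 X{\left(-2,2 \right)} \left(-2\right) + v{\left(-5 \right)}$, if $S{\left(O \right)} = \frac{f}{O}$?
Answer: $\frac{62}{3} \approx 20.667$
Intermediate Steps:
$X{\left(L,g \right)} = - \frac{1}{9}$ ($X{\left(L,g \right)} = \left(- \frac{1}{9}\right) 1 = - \frac{1}{9}$)
$f = 7$
$S{\left(O \right)} = \frac{7}{O}$
$S{\left(\frac{2}{-2} \right)} 6 X{\left(-2,2 \right)} \left(-2\right) + v{\left(-5 \right)} = \frac{7}{2 \frac{1}{-2}} \cdot 6 \left(- \frac{1}{9}\right) \left(-2\right) - 5 \left(-1 - 5\right) = \frac{7}{2 \left(- \frac{1}{2}\right)} \left(\left(- \frac{2}{3}\right) \left(-2\right)\right) - -30 = \frac{7}{-1} \cdot \frac{4}{3} + 30 = 7 \left(-1\right) \frac{4}{3} + 30 = \left(-7\right) \frac{4}{3} + 30 = - \frac{28}{3} + 30 = \frac{62}{3}$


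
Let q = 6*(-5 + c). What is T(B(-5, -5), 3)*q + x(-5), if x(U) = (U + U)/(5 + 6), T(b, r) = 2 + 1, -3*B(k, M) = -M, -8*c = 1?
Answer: -4099/44 ≈ -93.159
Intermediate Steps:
c = -1/8 (c = -1/8*1 = -1/8 ≈ -0.12500)
B(k, M) = M/3 (B(k, M) = -(-1)*M/3 = M/3)
T(b, r) = 3
q = -123/4 (q = 6*(-5 - 1/8) = 6*(-41/8) = -123/4 ≈ -30.750)
x(U) = 2*U/11 (x(U) = (2*U)/11 = (2*U)*(1/11) = 2*U/11)
T(B(-5, -5), 3)*q + x(-5) = 3*(-123/4) + (2/11)*(-5) = -369/4 - 10/11 = -4099/44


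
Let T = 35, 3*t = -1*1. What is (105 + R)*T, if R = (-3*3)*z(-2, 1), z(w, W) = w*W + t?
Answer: 4410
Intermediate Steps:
t = -1/3 (t = (-1*1)/3 = (1/3)*(-1) = -1/3 ≈ -0.33333)
z(w, W) = -1/3 + W*w (z(w, W) = w*W - 1/3 = W*w - 1/3 = -1/3 + W*w)
R = 21 (R = (-3*3)*(-1/3 + 1*(-2)) = -9*(-1/3 - 2) = -9*(-7/3) = 21)
(105 + R)*T = (105 + 21)*35 = 126*35 = 4410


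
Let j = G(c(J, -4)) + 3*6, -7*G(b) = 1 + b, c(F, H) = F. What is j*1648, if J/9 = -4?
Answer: 37904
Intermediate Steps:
J = -36 (J = 9*(-4) = -36)
G(b) = -1/7 - b/7 (G(b) = -(1 + b)/7 = -1/7 - b/7)
j = 23 (j = (-1/7 - 1/7*(-36)) + 3*6 = (-1/7 + 36/7) + 18 = 5 + 18 = 23)
j*1648 = 23*1648 = 37904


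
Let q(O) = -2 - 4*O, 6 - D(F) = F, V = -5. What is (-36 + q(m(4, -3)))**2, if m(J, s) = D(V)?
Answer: 6724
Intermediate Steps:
D(F) = 6 - F
m(J, s) = 11 (m(J, s) = 6 - 1*(-5) = 6 + 5 = 11)
(-36 + q(m(4, -3)))**2 = (-36 + (-2 - 4*11))**2 = (-36 + (-2 - 44))**2 = (-36 - 46)**2 = (-82)**2 = 6724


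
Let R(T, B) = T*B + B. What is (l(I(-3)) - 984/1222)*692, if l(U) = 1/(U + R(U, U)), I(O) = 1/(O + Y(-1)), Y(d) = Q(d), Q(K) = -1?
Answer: -9148240/4277 ≈ -2138.9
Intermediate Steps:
Y(d) = -1
I(O) = 1/(-1 + O) (I(O) = 1/(O - 1) = 1/(-1 + O))
R(T, B) = B + B*T (R(T, B) = B*T + B = B + B*T)
l(U) = 1/(U + U*(1 + U))
(l(I(-3)) - 984/1222)*692 = (1/((1/(-1 - 3))*(2 + 1/(-1 - 3))) - 984/1222)*692 = (1/((1/(-4))*(2 + 1/(-4))) - 984*1/1222)*692 = (1/((-¼)*(2 - ¼)) - 492/611)*692 = (-4/7/4 - 492/611)*692 = (-4*4/7 - 492/611)*692 = (-16/7 - 492/611)*692 = -13220/4277*692 = -9148240/4277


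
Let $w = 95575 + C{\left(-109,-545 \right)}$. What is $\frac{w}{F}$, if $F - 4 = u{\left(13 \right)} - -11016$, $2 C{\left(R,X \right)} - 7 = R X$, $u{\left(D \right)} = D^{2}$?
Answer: $\frac{125281}{11189} \approx 11.197$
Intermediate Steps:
$C{\left(R,X \right)} = \frac{7}{2} + \frac{R X}{2}$
$w = 125281$ ($w = 95575 + \left(\frac{7}{2} + \frac{1}{2} \left(-109\right) \left(-545\right)\right) = 95575 + \left(\frac{7}{2} + \frac{59405}{2}\right) = 95575 + 29706 = 125281$)
$F = 11189$ ($F = 4 + \left(13^{2} - -11016\right) = 4 + \left(169 + 11016\right) = 4 + 11185 = 11189$)
$\frac{w}{F} = \frac{125281}{11189}$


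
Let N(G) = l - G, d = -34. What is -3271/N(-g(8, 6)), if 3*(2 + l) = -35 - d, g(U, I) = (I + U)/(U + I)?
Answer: 9813/4 ≈ 2453.3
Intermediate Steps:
g(U, I) = 1 (g(U, I) = (I + U)/(I + U) = 1)
l = -7/3 (l = -2 + (-35 - 1*(-34))/3 = -2 + (-35 + 34)/3 = -2 + (⅓)*(-1) = -2 - ⅓ = -7/3 ≈ -2.3333)
N(G) = -7/3 - G
-3271/N(-g(8, 6)) = -3271/(-7/3 - (-1)) = -3271/(-7/3 - 1*(-1)) = -3271/(-7/3 + 1) = -3271/(-4/3) = -3271*(-¾) = 9813/4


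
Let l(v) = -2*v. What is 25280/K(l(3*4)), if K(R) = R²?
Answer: 395/9 ≈ 43.889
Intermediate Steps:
25280/K(l(3*4)) = 25280/((-6*4)²) = 25280/((-2*12)²) = 25280/((-24)²) = 25280/576 = 25280*(1/576) = 395/9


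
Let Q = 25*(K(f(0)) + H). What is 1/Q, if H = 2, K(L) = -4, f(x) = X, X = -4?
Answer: -1/50 ≈ -0.020000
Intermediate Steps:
f(x) = -4
Q = -50 (Q = 25*(-4 + 2) = 25*(-2) = -50)
1/Q = 1/(-50) = -1/50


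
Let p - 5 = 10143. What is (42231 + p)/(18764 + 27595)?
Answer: 52379/46359 ≈ 1.1299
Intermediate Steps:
p = 10148 (p = 5 + 10143 = 10148)
(42231 + p)/(18764 + 27595) = (42231 + 10148)/(18764 + 27595) = 52379/46359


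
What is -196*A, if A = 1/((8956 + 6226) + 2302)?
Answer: -49/4371 ≈ -0.011210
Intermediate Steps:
A = 1/17484 (A = 1/(15182 + 2302) = 1/17484 ≈ 5.7195e-5)
-196*A = -196*1/17484 = -49/4371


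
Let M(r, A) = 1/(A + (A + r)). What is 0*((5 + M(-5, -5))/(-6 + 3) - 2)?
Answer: 0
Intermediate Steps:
M(r, A) = 1/(r + 2*A)
0*((5 + M(-5, -5))/(-6 + 3) - 2) = 0*((5 + 1/(-5 + 2*(-5)))/(-6 + 3) - 2) = 0*((5 + 1/(-5 - 10))/(-3) - 2) = 0*((5 + 1/(-15))*(-⅓) - 2) = 0*((5 - 1/15)*(-⅓) - 2) = 0*((74/15)*(-⅓) - 2) = 0*(-74/45 - 2) = 0*(-164/45) = 0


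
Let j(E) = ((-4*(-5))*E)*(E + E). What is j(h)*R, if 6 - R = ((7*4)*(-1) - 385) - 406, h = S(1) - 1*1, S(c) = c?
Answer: 0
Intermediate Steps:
h = 0 (h = 1 - 1*1 = 1 - 1 = 0)
j(E) = 40*E² (j(E) = (20*E)*(2*E) = 40*E²)
R = 825 (R = 6 - (((7*4)*(-1) - 385) - 406) = 6 - ((28*(-1) - 385) - 406) = 6 - ((-28 - 385) - 406) = 6 - (-413 - 406) = 6 - 1*(-819) = 6 + 819 = 825)
j(h)*R = (40*0²)*825 = (40*0)*825 = 0*825 = 0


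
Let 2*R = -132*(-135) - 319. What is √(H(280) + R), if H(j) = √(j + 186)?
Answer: √(35002 + 4*√466)/2 ≈ 93.659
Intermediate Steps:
R = 17501/2 (R = (-132*(-135) - 319)/2 = (17820 - 319)/2 = (½)*17501 = 17501/2 ≈ 8750.5)
H(j) = √(186 + j)
√(H(280) + R) = √(√(186 + 280) + 17501/2) = √(√466 + 17501/2) = √(17501/2 + √466)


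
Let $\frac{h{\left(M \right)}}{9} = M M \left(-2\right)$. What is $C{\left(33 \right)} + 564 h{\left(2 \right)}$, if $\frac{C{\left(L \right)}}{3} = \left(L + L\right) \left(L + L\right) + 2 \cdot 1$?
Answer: $-27534$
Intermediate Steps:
$h{\left(M \right)} = - 18 M^{2}$ ($h{\left(M \right)} = 9 M M \left(-2\right) = 9 M^{2} \left(-2\right) = 9 \left(- 2 M^{2}\right) = - 18 M^{2}$)
$C{\left(L \right)} = 6 + 12 L^{2}$ ($C{\left(L \right)} = 3 \left(\left(L + L\right) \left(L + L\right) + 2 \cdot 1\right) = 3 \left(2 L 2 L + 2\right) = 3 \left(4 L^{2} + 2\right) = 3 \left(2 + 4 L^{2}\right) = 6 + 12 L^{2}$)
$C{\left(33 \right)} + 564 h{\left(2 \right)} = \left(6 + 12 \cdot 33^{2}\right) + 564 \left(- 18 \cdot 2^{2}\right) = \left(6 + 12 \cdot 1089\right) + 564 \left(\left(-18\right) 4\right) = \left(6 + 13068\right) + 564 \left(-72\right) = 13074 - 40608 = -27534$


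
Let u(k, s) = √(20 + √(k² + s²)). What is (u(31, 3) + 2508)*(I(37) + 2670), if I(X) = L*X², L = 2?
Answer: 13563264 + 5408*√(20 + √970) ≈ 1.3602e+7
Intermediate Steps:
I(X) = 2*X²
(u(31, 3) + 2508)*(I(37) + 2670) = (√(20 + √(31² + 3²)) + 2508)*(2*37² + 2670) = (√(20 + √(961 + 9)) + 2508)*(2*1369 + 2670) = (√(20 + √970) + 2508)*(2738 + 2670) = (2508 + √(20 + √970))*5408 = 13563264 + 5408*√(20 + √970)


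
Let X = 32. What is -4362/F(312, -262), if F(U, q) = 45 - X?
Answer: -4362/13 ≈ -335.54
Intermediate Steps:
F(U, q) = 13 (F(U, q) = 45 - 1*32 = 45 - 32 = 13)
-4362/F(312, -262) = -4362/13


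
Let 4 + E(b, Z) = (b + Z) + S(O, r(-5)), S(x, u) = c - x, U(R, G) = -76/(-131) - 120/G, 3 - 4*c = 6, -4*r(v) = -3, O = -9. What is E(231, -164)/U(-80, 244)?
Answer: 2277435/2824 ≈ 806.46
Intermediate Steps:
r(v) = ¾ (r(v) = -¼*(-3) = ¾)
c = -¾ (c = ¾ - ¼*6 = ¾ - 3/2 = -¾ ≈ -0.75000)
U(R, G) = 76/131 - 120/G (U(R, G) = -76*(-1/131) - 120/G = 76/131 - 120/G)
S(x, u) = -¾ - x
E(b, Z) = 17/4 + Z + b (E(b, Z) = -4 + ((b + Z) + (-¾ - 1*(-9))) = -4 + ((Z + b) + (-¾ + 9)) = -4 + ((Z + b) + 33/4) = -4 + (33/4 + Z + b) = 17/4 + Z + b)
E(231, -164)/U(-80, 244) = (17/4 - 164 + 231)/(76/131 - 120/244) = 285/(4*(76/131 - 120*1/244)) = 285/(4*(76/131 - 30/61)) = 285/(4*(706/7991)) = (285/4)*(7991/706) = 2277435/2824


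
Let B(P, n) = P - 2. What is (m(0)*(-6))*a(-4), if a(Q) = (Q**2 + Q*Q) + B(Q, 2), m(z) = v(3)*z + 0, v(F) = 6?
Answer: 0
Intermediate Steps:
B(P, n) = -2 + P
m(z) = 6*z (m(z) = 6*z + 0 = 6*z)
a(Q) = -2 + Q + 2*Q**2 (a(Q) = (Q**2 + Q*Q) + (-2 + Q) = (Q**2 + Q**2) + (-2 + Q) = 2*Q**2 + (-2 + Q) = -2 + Q + 2*Q**2)
(m(0)*(-6))*a(-4) = ((6*0)*(-6))*(-2 - 4 + 2*(-4)**2) = (0*(-6))*(-2 - 4 + 2*16) = 0*(-2 - 4 + 32) = 0*26 = 0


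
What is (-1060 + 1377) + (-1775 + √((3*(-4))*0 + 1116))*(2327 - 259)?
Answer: -3670383 + 12408*√31 ≈ -3.6013e+6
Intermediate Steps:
(-1060 + 1377) + (-1775 + √((3*(-4))*0 + 1116))*(2327 - 259) = 317 + (-1775 + √(-12*0 + 1116))*2068 = 317 + (-1775 + √(0 + 1116))*2068 = 317 + (-1775 + √1116)*2068 = 317 + (-1775 + 6*√31)*2068 = 317 + (-3670700 + 12408*√31) = -3670383 + 12408*√31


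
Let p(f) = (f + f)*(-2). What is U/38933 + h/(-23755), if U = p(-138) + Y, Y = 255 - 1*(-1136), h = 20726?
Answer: -760769393/924853415 ≈ -0.82258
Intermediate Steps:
p(f) = -4*f (p(f) = (2*f)*(-2) = -4*f)
Y = 1391 (Y = 255 + 1136 = 1391)
U = 1943 (U = -4*(-138) + 1391 = 552 + 1391 = 1943)
U/38933 + h/(-23755) = 1943/38933 + 20726/(-23755) = 1943*(1/38933) + 20726*(-1/23755) = 1943/38933 - 20726/23755 = -760769393/924853415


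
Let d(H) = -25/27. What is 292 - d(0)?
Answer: 7909/27 ≈ 292.93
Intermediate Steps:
d(H) = -25/27 (d(H) = -25*1/27 = -25/27)
292 - d(0) = 292 - 1*(-25/27) = 292 + 25/27 = 7909/27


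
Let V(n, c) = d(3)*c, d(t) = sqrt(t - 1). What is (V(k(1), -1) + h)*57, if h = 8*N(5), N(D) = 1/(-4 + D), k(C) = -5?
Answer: 456 - 57*sqrt(2) ≈ 375.39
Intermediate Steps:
d(t) = sqrt(-1 + t)
V(n, c) = c*sqrt(2) (V(n, c) = sqrt(-1 + 3)*c = sqrt(2)*c = c*sqrt(2))
h = 8 (h = 8/(-4 + 5) = 8/1 = 8*1 = 8)
(V(k(1), -1) + h)*57 = (-sqrt(2) + 8)*57 = (8 - sqrt(2))*57 = 456 - 57*sqrt(2)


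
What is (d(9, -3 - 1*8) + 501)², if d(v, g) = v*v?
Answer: 338724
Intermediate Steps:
d(v, g) = v²
(d(9, -3 - 1*8) + 501)² = (9² + 501)² = (81 + 501)² = 582² = 338724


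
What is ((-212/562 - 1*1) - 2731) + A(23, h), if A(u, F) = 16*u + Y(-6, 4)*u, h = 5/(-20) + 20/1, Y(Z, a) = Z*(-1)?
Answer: -625612/281 ≈ -2226.4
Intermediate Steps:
Y(Z, a) = -Z
h = 79/4 (h = 5*(-1/20) + 20*1 = -¼ + 20 = 79/4 ≈ 19.750)
A(u, F) = 22*u (A(u, F) = 16*u + (-1*(-6))*u = 16*u + 6*u = 22*u)
((-212/562 - 1*1) - 2731) + A(23, h) = ((-212/562 - 1*1) - 2731) + 22*23 = ((-212*1/562 - 1) - 2731) + 506 = ((-106/281 - 1) - 2731) + 506 = (-387/281 - 2731) + 506 = -767798/281 + 506 = -625612/281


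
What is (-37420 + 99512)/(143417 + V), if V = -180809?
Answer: -817/492 ≈ -1.6606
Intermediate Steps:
(-37420 + 99512)/(143417 + V) = (-37420 + 99512)/(143417 - 180809) = 62092/(-37392) = 62092*(-1/37392) = -817/492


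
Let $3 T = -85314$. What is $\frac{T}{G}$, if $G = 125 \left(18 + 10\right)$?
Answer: $- \frac{14219}{1750} \approx -8.1251$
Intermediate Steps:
$T = -28438$ ($T = \frac{1}{3} \left(-85314\right) = -28438$)
$G = 3500$ ($G = 125 \cdot 28 = 3500$)
$\frac{T}{G} = - \frac{28438}{3500} = \left(-28438\right) \frac{1}{3500} = - \frac{14219}{1750}$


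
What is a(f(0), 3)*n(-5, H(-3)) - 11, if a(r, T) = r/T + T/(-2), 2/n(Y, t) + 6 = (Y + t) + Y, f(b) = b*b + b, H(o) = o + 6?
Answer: -140/13 ≈ -10.769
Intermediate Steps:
H(o) = 6 + o
f(b) = b + b² (f(b) = b² + b = b + b²)
n(Y, t) = 2/(-6 + t + 2*Y) (n(Y, t) = 2/(-6 + ((Y + t) + Y)) = 2/(-6 + (t + 2*Y)) = 2/(-6 + t + 2*Y))
a(r, T) = -T/2 + r/T (a(r, T) = r/T + T*(-½) = r/T - T/2 = -T/2 + r/T)
a(f(0), 3)*n(-5, H(-3)) - 11 = (-½*3 + (0*(1 + 0))/3)*(2/(-6 + (6 - 3) + 2*(-5))) - 11 = (-3/2 + (0*1)*(⅓))*(2/(-6 + 3 - 10)) - 11 = (-3/2 + 0*(⅓))*(2/(-13)) - 11 = (-3/2 + 0)*(2*(-1/13)) - 11 = -3/2*(-2/13) - 11 = 3/13 - 11 = -140/13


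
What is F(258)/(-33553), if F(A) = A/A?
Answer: -1/33553 ≈ -2.9804e-5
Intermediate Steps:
F(A) = 1
F(258)/(-33553) = 1/(-33553) = 1*(-1/33553) = -1/33553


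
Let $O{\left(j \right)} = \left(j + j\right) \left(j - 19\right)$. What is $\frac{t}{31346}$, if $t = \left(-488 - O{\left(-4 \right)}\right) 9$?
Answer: $- \frac{432}{2239} \approx -0.19294$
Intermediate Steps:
$O{\left(j \right)} = 2 j \left(-19 + j\right)$
$t = -6048$ ($t = \left(-488 - 2 \left(-4\right) \left(-19 - 4\right)\right) 9 = \left(-488 - 2 \left(-4\right) \left(-23\right)\right) 9 = \left(-488 - 184\right) 9 = \left(-672\right) 9 = -6048$)
$\frac{t}{31346} = - \frac{6048}{31346} = \left(-6048\right) \frac{1}{31346} = - \frac{432}{2239}$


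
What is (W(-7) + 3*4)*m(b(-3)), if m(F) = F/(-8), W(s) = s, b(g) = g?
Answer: 15/8 ≈ 1.8750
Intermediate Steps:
m(F) = -F/8 (m(F) = F*(-1/8) = -F/8)
(W(-7) + 3*4)*m(b(-3)) = (-7 + 3*4)*(-1/8*(-3)) = (-7 + 12)*(3/8) = 5*(3/8) = 15/8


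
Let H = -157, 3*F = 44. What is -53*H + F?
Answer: 25007/3 ≈ 8335.7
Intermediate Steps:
F = 44/3 (F = (⅓)*44 = 44/3 ≈ 14.667)
-53*H + F = -53*(-157) + 44/3 = 8321 + 44/3 = 25007/3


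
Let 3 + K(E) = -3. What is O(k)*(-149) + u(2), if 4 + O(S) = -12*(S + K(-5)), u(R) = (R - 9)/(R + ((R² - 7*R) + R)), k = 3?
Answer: -28601/6 ≈ -4766.8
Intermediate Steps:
K(E) = -6 (K(E) = -3 - 3 = -6)
u(R) = (-9 + R)/(R² - 5*R) (u(R) = (-9 + R)/(R + (R² - 6*R)) = (-9 + R)/(R² - 5*R))
O(S) = 68 - 12*S (O(S) = -4 - 12*(S - 6) = -4 - 12*(-6 + S) = -4 + (72 - 12*S) = 68 - 12*S)
O(k)*(-149) + u(2) = (68 - 12*3)*(-149) + (-9 + 2)/(2*(-5 + 2)) = (68 - 36)*(-149) + (½)*(-7)/(-3) = 32*(-149) + (½)*(-⅓)*(-7) = -4768 + 7/6 = -28601/6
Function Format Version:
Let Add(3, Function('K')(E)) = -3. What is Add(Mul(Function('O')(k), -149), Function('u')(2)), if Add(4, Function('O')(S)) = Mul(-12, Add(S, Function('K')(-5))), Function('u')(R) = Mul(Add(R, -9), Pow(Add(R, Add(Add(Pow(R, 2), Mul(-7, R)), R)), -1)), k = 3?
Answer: Rational(-28601, 6) ≈ -4766.8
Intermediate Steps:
Function('K')(E) = -6 (Function('K')(E) = Add(-3, -3) = -6)
Function('u')(R) = Mul(Pow(Add(Pow(R, 2), Mul(-5, R)), -1), Add(-9, R)) (Function('u')(R) = Mul(Add(-9, R), Pow(Add(R, Add(Pow(R, 2), Mul(-6, R))), -1)) = Mul(Add(-9, R), Pow(Add(Pow(R, 2), Mul(-5, R)), -1)) = Mul(Pow(Add(Pow(R, 2), Mul(-5, R)), -1), Add(-9, R)))
Function('O')(S) = Add(68, Mul(-12, S)) (Function('O')(S) = Add(-4, Mul(-12, Add(S, -6))) = Add(-4, Mul(-12, Add(-6, S))) = Add(-4, Add(72, Mul(-12, S))) = Add(68, Mul(-12, S)))
Add(Mul(Function('O')(k), -149), Function('u')(2)) = Add(Mul(Add(68, Mul(-12, 3)), -149), Mul(Pow(2, -1), Pow(Add(-5, 2), -1), Add(-9, 2))) = Add(Mul(Add(68, -36), -149), Mul(Rational(1, 2), Pow(-3, -1), -7)) = Add(Mul(32, -149), Mul(Rational(1, 2), Rational(-1, 3), -7)) = Add(-4768, Rational(7, 6)) = Rational(-28601, 6)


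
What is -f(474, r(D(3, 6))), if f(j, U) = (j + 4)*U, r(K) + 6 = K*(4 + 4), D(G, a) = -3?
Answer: 14340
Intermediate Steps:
r(K) = -6 + 8*K (r(K) = -6 + K*(4 + 4) = -6 + K*8 = -6 + 8*K)
f(j, U) = U*(4 + j) (f(j, U) = (4 + j)*U = U*(4 + j))
-f(474, r(D(3, 6))) = -(-6 + 8*(-3))*(4 + 474) = -(-6 - 24)*478 = -(-30)*478 = -1*(-14340) = 14340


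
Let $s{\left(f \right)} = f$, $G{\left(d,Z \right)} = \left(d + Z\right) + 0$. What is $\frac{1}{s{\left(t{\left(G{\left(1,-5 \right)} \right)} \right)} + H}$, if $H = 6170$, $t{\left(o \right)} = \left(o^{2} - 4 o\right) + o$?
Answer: $\frac{1}{6198} \approx 0.00016134$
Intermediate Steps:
$G{\left(d,Z \right)} = Z + d$ ($G{\left(d,Z \right)} = \left(Z + d\right) + 0 = Z + d$)
$t{\left(o \right)} = o^{2} - 3 o$
$\frac{1}{s{\left(t{\left(G{\left(1,-5 \right)} \right)} \right)} + H} = \frac{1}{\left(-5 + 1\right) \left(-3 + \left(-5 + 1\right)\right) + 6170} = \frac{1}{- 4 \left(-3 - 4\right) + 6170} = \frac{1}{\left(-4\right) \left(-7\right) + 6170} = \frac{1}{28 + 6170} = \frac{1}{6198}$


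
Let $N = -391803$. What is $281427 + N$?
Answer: $-110376$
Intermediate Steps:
$281427 + N = 281427 - 391803 = -110376$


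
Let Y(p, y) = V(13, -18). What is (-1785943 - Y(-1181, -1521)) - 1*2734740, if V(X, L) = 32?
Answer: -4520715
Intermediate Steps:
Y(p, y) = 32
(-1785943 - Y(-1181, -1521)) - 1*2734740 = (-1785943 - 1*32) - 1*2734740 = (-1785943 - 32) - 2734740 = -1785975 - 2734740 = -4520715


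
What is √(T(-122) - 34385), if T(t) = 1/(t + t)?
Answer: 67*I*√114009/122 ≈ 185.43*I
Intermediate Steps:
T(t) = 1/(2*t)
√(T(-122) - 34385) = √((½)/(-122) - 34385) = √((½)*(-1/122) - 34385) = √(-1/244 - 34385) = √(-8389941/244) = 67*I*√114009/122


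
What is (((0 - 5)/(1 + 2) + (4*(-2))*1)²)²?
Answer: 707281/81 ≈ 8731.9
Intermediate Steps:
(((0 - 5)/(1 + 2) + (4*(-2))*1)²)² = ((-5/3 - 8*1)²)² = ((-5*⅓ - 8)²)² = ((-5/3 - 8)²)² = ((-29/3)²)² = (841/9)² = 707281/81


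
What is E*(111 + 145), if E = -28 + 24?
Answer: -1024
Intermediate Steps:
E = -4
E*(111 + 145) = -4*(111 + 145) = -4*256 = -1024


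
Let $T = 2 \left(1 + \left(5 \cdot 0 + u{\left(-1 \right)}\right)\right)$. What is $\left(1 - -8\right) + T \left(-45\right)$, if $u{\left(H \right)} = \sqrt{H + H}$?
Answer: $-81 - 90 i \sqrt{2} \approx -81.0 - 127.28 i$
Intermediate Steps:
$u{\left(H \right)} = \sqrt{2} \sqrt{H}$ ($u{\left(H \right)} = \sqrt{2 H} = \sqrt{2} \sqrt{H}$)
$T = 2 + 2 i \sqrt{2}$ ($T = 2 \left(1 + \left(5 \cdot 0 + \sqrt{2} \sqrt{-1}\right)\right) = 2 \left(1 + \left(0 + \sqrt{2} i\right)\right) = 2 \left(1 + \left(0 + i \sqrt{2}\right)\right) = 2 \left(1 + i \sqrt{2}\right) = 2 + 2 i \sqrt{2} \approx 2.0 + 2.8284 i$)
$\left(1 - -8\right) + T \left(-45\right) = \left(1 - -8\right) + \left(2 + 2 i \sqrt{2}\right) \left(-45\right) = \left(1 + 8\right) - \left(90 + 90 i \sqrt{2}\right) = 9 - \left(90 + 90 i \sqrt{2}\right) = -81 - 90 i \sqrt{2}$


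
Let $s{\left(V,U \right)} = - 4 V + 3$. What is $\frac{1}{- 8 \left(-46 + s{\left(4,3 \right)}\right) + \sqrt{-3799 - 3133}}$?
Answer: $\frac{118}{57429} - \frac{i \sqrt{1733}}{114858} \approx 0.0020547 - 0.00036244 i$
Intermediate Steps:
$s{\left(V,U \right)} = 3 - 4 V$
$\frac{1}{- 8 \left(-46 + s{\left(4,3 \right)}\right) + \sqrt{-3799 - 3133}} = \frac{1}{- 8 \left(-46 + \left(3 - 16\right)\right) + \sqrt{-3799 - 3133}} = \frac{1}{- 8 \left(-46 + \left(3 - 16\right)\right) + \sqrt{-6932}} = \frac{1}{- 8 \left(-46 - 13\right) + 2 i \sqrt{1733}} = \frac{1}{\left(-8\right) \left(-59\right) + 2 i \sqrt{1733}} = \frac{1}{472 + 2 i \sqrt{1733}}$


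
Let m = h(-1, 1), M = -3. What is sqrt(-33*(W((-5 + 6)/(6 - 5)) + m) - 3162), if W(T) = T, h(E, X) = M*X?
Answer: 6*I*sqrt(86) ≈ 55.642*I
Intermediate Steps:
h(E, X) = -3*X
m = -3 (m = -3*1 = -3)
sqrt(-33*(W((-5 + 6)/(6 - 5)) + m) - 3162) = sqrt(-33*((-5 + 6)/(6 - 5) - 3) - 3162) = sqrt(-33*(1/1 - 3) - 3162) = sqrt(-33*(1*1 - 3) - 3162) = sqrt(-33*(1 - 3) - 3162) = sqrt(-33*(-2) - 3162) = sqrt(66 - 3162) = sqrt(-3096) = 6*I*sqrt(86)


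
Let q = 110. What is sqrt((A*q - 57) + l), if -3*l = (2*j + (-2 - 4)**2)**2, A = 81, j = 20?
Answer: sqrt(62349)/3 ≈ 83.233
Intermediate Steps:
l = -5776/3 (l = -(2*20 + (-2 - 4)**2)**2/3 = -(40 + (-6)**2)**2/3 = -(40 + 36)**2/3 = -1/3*76**2 = -1/3*5776 = -5776/3 ≈ -1925.3)
sqrt((A*q - 57) + l) = sqrt((81*110 - 57) - 5776/3) = sqrt((8910 - 57) - 5776/3) = sqrt(8853 - 5776/3) = sqrt(20783/3) = sqrt(62349)/3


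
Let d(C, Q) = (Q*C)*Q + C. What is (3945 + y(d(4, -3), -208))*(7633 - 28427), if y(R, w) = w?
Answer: -77707178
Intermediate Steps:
d(C, Q) = C + C*Q**2 (d(C, Q) = (C*Q)*Q + C = C*Q**2 + C = C + C*Q**2)
(3945 + y(d(4, -3), -208))*(7633 - 28427) = (3945 - 208)*(7633 - 28427) = 3737*(-20794) = -77707178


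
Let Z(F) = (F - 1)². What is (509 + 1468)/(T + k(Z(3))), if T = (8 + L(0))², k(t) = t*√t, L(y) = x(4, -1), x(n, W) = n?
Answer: 1977/152 ≈ 13.007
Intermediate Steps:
L(y) = 4
Z(F) = (-1 + F)²
k(t) = t^(3/2)
T = 144 (T = (8 + 4)² = 12² = 144)
(509 + 1468)/(T + k(Z(3))) = (509 + 1468)/(144 + ((-1 + 3)²)^(3/2)) = 1977/(144 + (2²)^(3/2)) = 1977/(144 + 4^(3/2)) = 1977/(144 + 8) = 1977/152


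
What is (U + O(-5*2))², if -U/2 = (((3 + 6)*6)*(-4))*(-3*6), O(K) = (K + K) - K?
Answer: 60621796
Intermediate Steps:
O(K) = K (O(K) = 2*K - K = K)
U = -7776 (U = -2*((3 + 6)*6)*(-4)*(-3*6) = -2*(9*6)*(-4)*(-18) = -2*54*(-4)*(-18) = -(-432)*(-18) = -2*3888 = -7776)
(U + O(-5*2))² = (-7776 - 5*2)² = (-7776 - 10)² = (-7786)² = 60621796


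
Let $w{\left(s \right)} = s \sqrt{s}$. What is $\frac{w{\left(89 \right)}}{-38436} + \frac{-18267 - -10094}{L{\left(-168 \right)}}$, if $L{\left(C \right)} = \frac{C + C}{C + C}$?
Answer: $-8173 - \frac{89 \sqrt{89}}{38436} \approx -8173.0$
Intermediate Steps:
$L{\left(C \right)} = 1$ ($L{\left(C \right)} = \frac{2 C}{2 C} = 2 C \frac{1}{2 C} = 1$)
$w{\left(s \right)} = s^{\frac{3}{2}}$
$\frac{w{\left(89 \right)}}{-38436} + \frac{-18267 - -10094}{L{\left(-168 \right)}} = \frac{89^{\frac{3}{2}}}{-38436} + \frac{-18267 - -10094}{1} = 89 \sqrt{89} \left(- \frac{1}{38436}\right) + \left(-18267 + 10094\right) 1 = - \frac{89 \sqrt{89}}{38436} - 8173 = -8173 - \frac{89 \sqrt{89}}{38436}$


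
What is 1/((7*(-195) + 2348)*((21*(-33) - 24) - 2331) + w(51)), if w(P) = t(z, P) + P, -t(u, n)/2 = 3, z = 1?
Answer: -1/2996139 ≈ -3.3376e-7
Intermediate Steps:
t(u, n) = -6 (t(u, n) = -2*3 = -6)
w(P) = -6 + P
1/((7*(-195) + 2348)*((21*(-33) - 24) - 2331) + w(51)) = 1/((7*(-195) + 2348)*((21*(-33) - 24) - 2331) + (-6 + 51)) = 1/((-1365 + 2348)*((-693 - 24) - 2331) + 45) = 1/(983*(-717 - 2331) + 45) = 1/(983*(-3048) + 45) = 1/(-2996184 + 45) = 1/(-2996139) = -1/2996139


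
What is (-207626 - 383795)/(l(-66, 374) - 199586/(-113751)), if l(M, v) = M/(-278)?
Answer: -9351187493769/31496237 ≈ -2.9690e+5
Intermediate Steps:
l(M, v) = -M/278 (l(M, v) = M*(-1/278) = -M/278)
(-207626 - 383795)/(l(-66, 374) - 199586/(-113751)) = (-207626 - 383795)/(-1/278*(-66) - 199586/(-113751)) = -591421/(33/139 - 199586*(-1/113751)) = -591421/(33/139 + 199586/113751) = -591421/31496237/15811389 = -591421*15811389/31496237 = -9351187493769/31496237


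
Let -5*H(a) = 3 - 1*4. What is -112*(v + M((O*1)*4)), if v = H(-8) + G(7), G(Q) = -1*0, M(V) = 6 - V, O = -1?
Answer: -5712/5 ≈ -1142.4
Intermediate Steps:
H(a) = ⅕ (H(a) = -(3 - 1*4)/5 = -(3 - 4)/5 = -⅕*(-1) = ⅕)
G(Q) = 0
v = ⅕ (v = ⅕ + 0 = ⅕ ≈ 0.20000)
-112*(v + M((O*1)*4)) = -112*(⅕ + (6 - (-1*1)*4)) = -112*(⅕ + (6 - (-1)*4)) = -112*(⅕ + (6 - 1*(-4))) = -112*(⅕ + (6 + 4)) = -112*(⅕ + 10) = -112*51/5 = -5712/5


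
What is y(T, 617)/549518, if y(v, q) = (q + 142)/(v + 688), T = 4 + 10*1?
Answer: 253/128587212 ≈ 1.9675e-6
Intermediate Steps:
T = 14 (T = 4 + 10 = 14)
y(v, q) = (142 + q)/(688 + v)
y(T, 617)/549518 = ((142 + 617)/(688 + 14))/549518 = (759/702)*(1/549518) = ((1/702)*759)*(1/549518) = (253/234)*(1/549518) = 253/128587212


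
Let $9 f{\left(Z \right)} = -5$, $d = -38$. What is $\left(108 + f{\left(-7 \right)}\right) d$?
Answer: $- \frac{36746}{9} \approx -4082.9$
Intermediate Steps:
$f{\left(Z \right)} = - \frac{5}{9}$ ($f{\left(Z \right)} = \frac{1}{9} \left(-5\right) = - \frac{5}{9}$)
$\left(108 + f{\left(-7 \right)}\right) d = \left(108 - \frac{5}{9}\right) \left(-38\right) = \frac{967}{9} \left(-38\right) = - \frac{36746}{9}$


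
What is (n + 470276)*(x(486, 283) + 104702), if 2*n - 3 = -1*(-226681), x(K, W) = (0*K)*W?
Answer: 61105971836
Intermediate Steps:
x(K, W) = 0 (x(K, W) = 0*W = 0)
n = 113342 (n = 3/2 + (-1*(-226681))/2 = 3/2 + (½)*226681 = 3/2 + 226681/2 = 113342)
(n + 470276)*(x(486, 283) + 104702) = (113342 + 470276)*(0 + 104702) = 583618*104702 = 61105971836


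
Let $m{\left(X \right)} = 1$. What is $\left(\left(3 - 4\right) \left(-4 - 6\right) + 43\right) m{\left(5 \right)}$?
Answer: $53$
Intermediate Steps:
$\left(\left(3 - 4\right) \left(-4 - 6\right) + 43\right) m{\left(5 \right)} = \left(\left(3 - 4\right) \left(-4 - 6\right) + 43\right) 1 = \left(- (-4 - 6) + 43\right) 1 = \left(\left(-1\right) \left(-10\right) + 43\right) 1 = \left(10 + 43\right) 1 = 53 \cdot 1 = 53$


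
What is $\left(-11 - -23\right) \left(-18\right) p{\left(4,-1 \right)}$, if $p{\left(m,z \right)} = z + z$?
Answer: $432$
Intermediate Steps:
$p{\left(m,z \right)} = 2 z$
$\left(-11 - -23\right) \left(-18\right) p{\left(4,-1 \right)} = \left(-11 - -23\right) \left(-18\right) 2 \left(-1\right) = \left(-11 + 23\right) \left(-18\right) \left(-2\right) = 12 \left(-18\right) \left(-2\right) = \left(-216\right) \left(-2\right) = 432$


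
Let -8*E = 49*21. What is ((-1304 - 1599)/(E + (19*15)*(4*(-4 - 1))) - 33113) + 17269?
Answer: -738766652/46629 ≈ -15844.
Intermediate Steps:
E = -1029/8 (E = -49*21/8 = -⅛*1029 = -1029/8 ≈ -128.63)
((-1304 - 1599)/(E + (19*15)*(4*(-4 - 1))) - 33113) + 17269 = ((-1304 - 1599)/(-1029/8 + (19*15)*(4*(-4 - 1))) - 33113) + 17269 = (-2903/(-1029/8 + 285*(4*(-5))) - 33113) + 17269 = (-2903/(-1029/8 + 285*(-20)) - 33113) + 17269 = (-2903/(-1029/8 - 5700) - 33113) + 17269 = (-2903/(-46629/8) - 33113) + 17269 = (-2903*(-8/46629) - 33113) + 17269 = (23224/46629 - 33113) + 17269 = -1544002853/46629 + 17269 = -738766652/46629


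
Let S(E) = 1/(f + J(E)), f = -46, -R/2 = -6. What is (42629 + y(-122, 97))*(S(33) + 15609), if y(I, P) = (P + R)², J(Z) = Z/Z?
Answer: 2552536136/3 ≈ 8.5085e+8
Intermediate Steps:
R = 12 (R = -2*(-6) = 12)
J(Z) = 1
S(E) = -1/45 (S(E) = 1/(-46 + 1) = 1/(-45) = -1/45)
y(I, P) = (12 + P)² (y(I, P) = (P + 12)² = (12 + P)²)
(42629 + y(-122, 97))*(S(33) + 15609) = (42629 + (12 + 97)²)*(-1/45 + 15609) = (42629 + 109²)*(702404/45) = (42629 + 11881)*(702404/45) = 54510*(702404/45) = 2552536136/3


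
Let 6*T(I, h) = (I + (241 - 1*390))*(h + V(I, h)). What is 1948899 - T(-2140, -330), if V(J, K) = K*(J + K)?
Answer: 312783654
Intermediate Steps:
T(I, h) = (-149 + I)*(h + h*(I + h))/6 (T(I, h) = ((I + (241 - 1*390))*(h + h*(I + h)))/6 = ((I + (241 - 390))*(h + h*(I + h)))/6 = ((I - 149)*(h + h*(I + h)))/6 = ((-149 + I)*(h + h*(I + h)))/6 = (-149 + I)*(h + h*(I + h))/6)
1948899 - T(-2140, -330) = 1948899 - (-330)*(-149 - 149*(-330) - 148*(-2140) - 2140*(-2140 - 330))/6 = 1948899 - (-330)*(-149 + 49170 + 316720 - 2140*(-2470))/6 = 1948899 - (-330)*(-149 + 49170 + 316720 + 5285800)/6 = 1948899 - (-330)*5651541/6 = 1948899 - 1*(-310834755) = 1948899 + 310834755 = 312783654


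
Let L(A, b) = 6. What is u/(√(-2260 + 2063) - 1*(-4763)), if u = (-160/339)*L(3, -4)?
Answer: -762080/1281779679 + 160*I*√197/1281779679 ≈ -0.00059455 + 1.752e-6*I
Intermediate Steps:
u = -320/113 (u = -160/339*6 = -320/113 ≈ -2.8319)
u/(√(-2260 + 2063) - 1*(-4763)) = -320/(113*(√(-2260 + 2063) - 1*(-4763))) = -320/(113*(√(-197) + 4763)) = -320/(113*(I*√197 + 4763)) = -320/(113*(4763 + I*√197))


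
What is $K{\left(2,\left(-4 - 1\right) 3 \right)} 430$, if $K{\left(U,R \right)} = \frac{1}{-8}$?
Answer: $- \frac{215}{4} \approx -53.75$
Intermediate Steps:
$K{\left(U,R \right)} = - \frac{1}{8}$
$K{\left(2,\left(-4 - 1\right) 3 \right)} 430 = \left(- \frac{1}{8}\right) 430 = - \frac{215}{4}$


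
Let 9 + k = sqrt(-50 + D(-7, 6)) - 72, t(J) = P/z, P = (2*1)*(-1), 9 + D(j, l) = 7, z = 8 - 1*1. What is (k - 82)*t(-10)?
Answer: 326/7 - 4*I*sqrt(13)/7 ≈ 46.571 - 2.0603*I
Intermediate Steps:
z = 7 (z = 8 - 1 = 7)
D(j, l) = -2 (D(j, l) = -9 + 7 = -2)
P = -2 (P = 2*(-1) = -2)
t(J) = -2/7
k = -81 + 2*I*sqrt(13) (k = -9 + (sqrt(-50 - 2) - 72) = -9 + (sqrt(-52) - 72) = -9 + (2*I*sqrt(13) - 72) = -9 + (-72 + 2*I*sqrt(13)) = -81 + 2*I*sqrt(13) ≈ -81.0 + 7.2111*I)
(k - 82)*t(-10) = ((-81 + 2*I*sqrt(13)) - 82)*(-2/7) = (-163 + 2*I*sqrt(13))*(-2/7) = 326/7 - 4*I*sqrt(13)/7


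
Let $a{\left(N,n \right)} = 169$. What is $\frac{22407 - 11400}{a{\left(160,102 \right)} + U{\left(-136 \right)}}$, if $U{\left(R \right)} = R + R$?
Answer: $- \frac{11007}{103} \approx -106.86$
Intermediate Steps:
$U{\left(R \right)} = 2 R$
$\frac{22407 - 11400}{a{\left(160,102 \right)} + U{\left(-136 \right)}} = \frac{22407 - 11400}{169 + 2 \left(-136\right)} = \frac{11007}{169 - 272} = \frac{11007}{-103} = 11007 \left(- \frac{1}{103}\right) = - \frac{11007}{103}$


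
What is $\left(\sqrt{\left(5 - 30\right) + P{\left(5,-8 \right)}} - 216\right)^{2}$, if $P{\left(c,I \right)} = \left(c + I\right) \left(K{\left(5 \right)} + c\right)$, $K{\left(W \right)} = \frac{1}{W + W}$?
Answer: $\frac{\left(2160 - i \sqrt{4030}\right)^{2}}{100} \approx 46616.0 - 2742.4 i$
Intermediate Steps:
$K{\left(W \right)} = \frac{1}{2 W}$
$P{\left(c,I \right)} = \left(\frac{1}{10} + c\right) \left(I + c\right)$ ($P{\left(c,I \right)} = \left(c + I\right) \left(\frac{1}{2 \cdot 5} + c\right) = \left(I + c\right) \left(\frac{1}{2} \cdot \frac{1}{5} + c\right) = \left(I + c\right) \left(\frac{1}{10} + c\right) = \left(\frac{1}{10} + c\right) \left(I + c\right)$)
$\left(\sqrt{\left(5 - 30\right) + P{\left(5,-8 \right)}} - 216\right)^{2} = \left(\sqrt{\left(5 - 30\right) + \left(5^{2} + \frac{1}{10} \left(-8\right) + \frac{1}{10} \cdot 5 - 40\right)} - 216\right)^{2} = \left(\sqrt{\left(5 - 30\right) + \left(25 - \frac{4}{5} + \frac{1}{2} - 40\right)} - 216\right)^{2} = \left(\sqrt{-25 - \frac{153}{10}} - 216\right)^{2} = \left(\sqrt{- \frac{403}{10}} - 216\right)^{2} = \left(\frac{i \sqrt{4030}}{10} - 216\right)^{2} = \left(-216 + \frac{i \sqrt{4030}}{10}\right)^{2}$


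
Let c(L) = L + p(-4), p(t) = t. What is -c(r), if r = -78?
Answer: 82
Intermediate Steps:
c(L) = -4 + L (c(L) = L - 4 = -4 + L)
-c(r) = -(-4 - 78) = -1*(-82) = 82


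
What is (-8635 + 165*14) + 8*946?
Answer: 1243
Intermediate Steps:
(-8635 + 165*14) + 8*946 = (-8635 + 2310) + 7568 = -6325 + 7568 = 1243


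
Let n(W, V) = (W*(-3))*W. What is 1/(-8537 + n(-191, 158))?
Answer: -1/117980 ≈ -8.4760e-6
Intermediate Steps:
n(W, V) = -3*W² (n(W, V) = (-3*W)*W = -3*W²)
1/(-8537 + n(-191, 158)) = 1/(-8537 - 3*(-191)²) = 1/(-8537 - 3*36481) = 1/(-8537 - 109443) = 1/(-117980) = -1/117980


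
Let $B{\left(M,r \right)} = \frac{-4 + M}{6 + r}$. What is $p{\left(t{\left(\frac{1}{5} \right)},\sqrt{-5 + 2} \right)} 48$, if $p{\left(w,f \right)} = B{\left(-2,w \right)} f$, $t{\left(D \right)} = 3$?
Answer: $- 32 i \sqrt{3} \approx - 55.426 i$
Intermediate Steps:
$B{\left(M,r \right)} = \frac{-4 + M}{6 + r}$
$p{\left(w,f \right)} = - \frac{6 f}{6 + w}$ ($p{\left(w,f \right)} = \frac{-4 - 2}{6 + w} f = \frac{1}{6 + w} \left(-6\right) f = - \frac{6}{6 + w} f = - \frac{6 f}{6 + w}$)
$p{\left(t{\left(\frac{1}{5} \right)},\sqrt{-5 + 2} \right)} 48 = - \frac{6 \sqrt{-5 + 2}}{6 + 3} \cdot 48 = - \frac{6 \sqrt{-3}}{9} \cdot 48 = \left(-6\right) i \sqrt{3} \cdot \frac{1}{9} \cdot 48 = - \frac{2 i \sqrt{3}}{3} \cdot 48 = - 32 i \sqrt{3}$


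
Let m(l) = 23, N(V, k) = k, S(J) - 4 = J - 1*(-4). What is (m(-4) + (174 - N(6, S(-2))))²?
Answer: 36481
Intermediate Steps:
S(J) = 8 + J (S(J) = 4 + (J - 1*(-4)) = 4 + (J + 4) = 4 + (4 + J) = 8 + J)
(m(-4) + (174 - N(6, S(-2))))² = (23 + (174 - (8 - 2)))² = (23 + (174 - 1*6))² = (23 + (174 - 6))² = (23 + 168)² = 191² = 36481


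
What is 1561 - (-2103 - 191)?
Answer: 3855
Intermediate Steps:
1561 - (-2103 - 191) = 1561 - 1*(-2294) = 1561 + 2294 = 3855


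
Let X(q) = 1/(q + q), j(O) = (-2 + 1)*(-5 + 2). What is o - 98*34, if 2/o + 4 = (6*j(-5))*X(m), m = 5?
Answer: -36662/11 ≈ -3332.9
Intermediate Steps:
j(O) = 3 (j(O) = -1*(-3) = 3)
X(q) = 1/(2*q)
o = -10/11 (o = 2/(-4 + (6*3)*((½)/5)) = 2/(-4 + 18*((½)*(⅕))) = 2/(-4 + 18*(⅒)) = 2/(-4 + 9/5) = 2/(-11/5) = 2*(-5/11) = -10/11 ≈ -0.90909)
o - 98*34 = -10/11 - 98*34 = -10/11 - 3332 = -36662/11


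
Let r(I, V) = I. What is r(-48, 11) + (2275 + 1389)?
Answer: 3616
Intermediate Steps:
r(-48, 11) + (2275 + 1389) = -48 + (2275 + 1389) = -48 + 3664 = 3616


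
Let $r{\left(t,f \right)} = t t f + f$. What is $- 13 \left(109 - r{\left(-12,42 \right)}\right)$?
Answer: $77753$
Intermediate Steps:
$r{\left(t,f \right)} = f + f t^{2}$ ($r{\left(t,f \right)} = t^{2} f + f = f t^{2} + f = f + f t^{2}$)
$- 13 \left(109 - r{\left(-12,42 \right)}\right) = - 13 \left(109 - 42 \left(1 + \left(-12\right)^{2}\right)\right) = - 13 \left(109 - 42 \left(1 + 144\right)\right) = - 13 \left(109 - 42 \cdot 145\right) = - 13 \left(109 - 6090\right) = \left(-13\right) \left(-5981\right) = 77753$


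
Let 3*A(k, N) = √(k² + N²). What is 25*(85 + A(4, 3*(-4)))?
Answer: 2125 + 100*√10/3 ≈ 2230.4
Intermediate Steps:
A(k, N) = √(N² + k²)/3 (A(k, N) = √(k² + N²)/3 = √(N² + k²)/3)
25*(85 + A(4, 3*(-4))) = 25*(85 + √((3*(-4))² + 4²)/3) = 25*(85 + √((-12)² + 16)/3) = 25*(85 + √(144 + 16)/3) = 25*(85 + √160/3) = 25*(85 + (4*√10)/3) = 25*(85 + 4*√10/3) = 2125 + 100*√10/3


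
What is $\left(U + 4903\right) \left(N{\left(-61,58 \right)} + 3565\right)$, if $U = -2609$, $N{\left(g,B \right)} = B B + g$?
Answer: $15755192$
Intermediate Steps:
$N{\left(g,B \right)} = g + B^{2}$ ($N{\left(g,B \right)} = B^{2} + g = g + B^{2}$)
$\left(U + 4903\right) \left(N{\left(-61,58 \right)} + 3565\right) = \left(-2609 + 4903\right) \left(\left(-61 + 58^{2}\right) + 3565\right) = 2294 \left(\left(-61 + 3364\right) + 3565\right) = 2294 \left(3303 + 3565\right) = 2294 \cdot 6868 = 15755192$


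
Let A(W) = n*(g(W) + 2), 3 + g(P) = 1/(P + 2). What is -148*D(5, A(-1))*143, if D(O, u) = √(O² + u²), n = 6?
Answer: -105820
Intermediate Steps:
g(P) = -3 + 1/(2 + P) (g(P) = -3 + 1/(P + 2) = -3 + 1/(2 + P))
A(W) = 12 + 6*(-5 - 3*W)/(2 + W) (A(W) = 6*((-5 - 3*W)/(2 + W) + 2) = 6*(2 + (-5 - 3*W)/(2 + W)) = 12 + 6*(-5 - 3*W)/(2 + W))
-148*D(5, A(-1))*143 = -148*√(5² + (6*(-1 - 1*(-1))/(2 - 1))²)*143 = -148*√(25 + (6*(-1 + 1)/1)²)*143 = -148*√(25 + (6*1*0)²)*143 = -148*√(25 + 0²)*143 = -148*√(25 + 0)*143 = -148*√25*143 = -148*5*143 = -740*143 = -105820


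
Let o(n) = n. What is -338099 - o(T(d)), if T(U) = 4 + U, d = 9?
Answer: -338112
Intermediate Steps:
-338099 - o(T(d)) = -338099 - (4 + 9) = -338099 - 1*13 = -338099 - 13 = -338112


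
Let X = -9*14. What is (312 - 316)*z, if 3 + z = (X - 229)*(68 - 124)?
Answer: -79508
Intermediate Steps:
X = -126
z = 19877 (z = -3 + (-126 - 229)*(68 - 124) = -3 - 355*(-56) = -3 + 19880 = 19877)
(312 - 316)*z = (312 - 316)*19877 = -4*19877 = -79508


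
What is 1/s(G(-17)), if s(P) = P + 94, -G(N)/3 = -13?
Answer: 1/133 ≈ 0.0075188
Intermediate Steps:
G(N) = 39 (G(N) = -3*(-13) = 39)
s(P) = 94 + P
1/s(G(-17)) = 1/(94 + 39) = 1/133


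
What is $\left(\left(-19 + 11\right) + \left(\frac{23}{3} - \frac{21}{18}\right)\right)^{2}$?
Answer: $\frac{9}{4} \approx 2.25$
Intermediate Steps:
$\left(\left(-19 + 11\right) + \left(\frac{23}{3} - \frac{21}{18}\right)\right)^{2} = \left(-8 + \left(23 \cdot \frac{1}{3} - \frac{7}{6}\right)\right)^{2} = \left(-8 + \left(\frac{23}{3} - \frac{7}{6}\right)\right)^{2} = \left(-8 + \frac{13}{2}\right)^{2} = \left(- \frac{3}{2}\right)^{2} = \frac{9}{4}$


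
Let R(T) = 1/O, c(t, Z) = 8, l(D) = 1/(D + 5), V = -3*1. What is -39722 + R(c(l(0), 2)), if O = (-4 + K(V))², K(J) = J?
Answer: -1946377/49 ≈ -39722.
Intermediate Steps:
V = -3
O = 49 (O = (-4 - 3)² = (-7)² = 49)
l(D) = 1/(5 + D)
R(T) = 1/49
-39722 + R(c(l(0), 2)) = -39722 + 1/49 = -1946377/49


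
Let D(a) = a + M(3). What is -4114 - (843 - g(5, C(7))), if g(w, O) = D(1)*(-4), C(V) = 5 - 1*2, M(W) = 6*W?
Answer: -5033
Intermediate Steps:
D(a) = 18 + a (D(a) = a + 6*3 = a + 18 = 18 + a)
C(V) = 3 (C(V) = 5 - 2 = 3)
g(w, O) = -76 (g(w, O) = (18 + 1)*(-4) = 19*(-4) = -76)
-4114 - (843 - g(5, C(7))) = -4114 - (843 - 1*(-76)) = -4114 - (843 + 76) = -4114 - 1*919 = -4114 - 919 = -5033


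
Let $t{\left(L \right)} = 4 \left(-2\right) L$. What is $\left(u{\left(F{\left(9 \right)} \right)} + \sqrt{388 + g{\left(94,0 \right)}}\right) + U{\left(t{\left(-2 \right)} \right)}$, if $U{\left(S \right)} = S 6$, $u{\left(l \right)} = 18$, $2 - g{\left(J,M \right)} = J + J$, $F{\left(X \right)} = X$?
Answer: $114 + \sqrt{202} \approx 128.21$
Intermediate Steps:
$g{\left(J,M \right)} = 2 - 2 J$ ($g{\left(J,M \right)} = 2 - \left(J + J\right) = 2 - 2 J$)
$t{\left(L \right)} = - 8 L$
$U{\left(S \right)} = 6 S$
$\left(u{\left(F{\left(9 \right)} \right)} + \sqrt{388 + g{\left(94,0 \right)}}\right) + U{\left(t{\left(-2 \right)} \right)} = \left(18 + \sqrt{388 + \left(2 - 188\right)}\right) + 6 \left(\left(-8\right) \left(-2\right)\right) = \left(18 + \sqrt{388 + \left(2 - 188\right)}\right) + 6 \cdot 16 = \left(18 + \sqrt{388 - 186}\right) + 96 = \left(18 + \sqrt{202}\right) + 96 = 114 + \sqrt{202}$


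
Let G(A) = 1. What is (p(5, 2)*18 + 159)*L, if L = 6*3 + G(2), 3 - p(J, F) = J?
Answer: 2337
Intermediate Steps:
p(J, F) = 3 - J
L = 19 (L = 6*3 + 1 = 18 + 1 = 19)
(p(5, 2)*18 + 159)*L = ((3 - 1*5)*18 + 159)*19 = ((3 - 5)*18 + 159)*19 = (-2*18 + 159)*19 = (-36 + 159)*19 = 123*19 = 2337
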